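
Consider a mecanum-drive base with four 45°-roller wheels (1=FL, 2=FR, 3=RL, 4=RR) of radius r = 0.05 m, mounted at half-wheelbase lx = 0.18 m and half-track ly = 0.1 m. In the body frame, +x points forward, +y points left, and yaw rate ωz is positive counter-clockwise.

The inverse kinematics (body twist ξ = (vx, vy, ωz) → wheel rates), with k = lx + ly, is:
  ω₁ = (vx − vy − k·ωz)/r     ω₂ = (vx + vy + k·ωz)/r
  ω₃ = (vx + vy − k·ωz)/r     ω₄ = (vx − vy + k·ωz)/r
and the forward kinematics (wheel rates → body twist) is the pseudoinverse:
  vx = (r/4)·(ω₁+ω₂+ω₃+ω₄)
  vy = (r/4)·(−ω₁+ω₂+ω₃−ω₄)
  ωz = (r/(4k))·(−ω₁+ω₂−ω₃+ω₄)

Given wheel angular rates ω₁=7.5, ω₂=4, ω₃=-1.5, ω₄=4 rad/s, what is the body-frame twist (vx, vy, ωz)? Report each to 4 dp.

k = lx + ly = 0.18 + 0.1 = 0.2800
ω₁+ω₂+ω₃+ω₄ = 14.0000  →  vx = (0.05/4)·14.0000 = 0.1750
−ω₁+ω₂+ω₃−ω₄ = -9.0000  →  vy = (0.05/4)·-9.0000 = -0.1125
−ω₁+ω₂−ω₃+ω₄ = 2.0000  →  ωz = (0.05/1.1200)·2.0000 = 0.0893

(0.1750, -0.1125, 0.0893)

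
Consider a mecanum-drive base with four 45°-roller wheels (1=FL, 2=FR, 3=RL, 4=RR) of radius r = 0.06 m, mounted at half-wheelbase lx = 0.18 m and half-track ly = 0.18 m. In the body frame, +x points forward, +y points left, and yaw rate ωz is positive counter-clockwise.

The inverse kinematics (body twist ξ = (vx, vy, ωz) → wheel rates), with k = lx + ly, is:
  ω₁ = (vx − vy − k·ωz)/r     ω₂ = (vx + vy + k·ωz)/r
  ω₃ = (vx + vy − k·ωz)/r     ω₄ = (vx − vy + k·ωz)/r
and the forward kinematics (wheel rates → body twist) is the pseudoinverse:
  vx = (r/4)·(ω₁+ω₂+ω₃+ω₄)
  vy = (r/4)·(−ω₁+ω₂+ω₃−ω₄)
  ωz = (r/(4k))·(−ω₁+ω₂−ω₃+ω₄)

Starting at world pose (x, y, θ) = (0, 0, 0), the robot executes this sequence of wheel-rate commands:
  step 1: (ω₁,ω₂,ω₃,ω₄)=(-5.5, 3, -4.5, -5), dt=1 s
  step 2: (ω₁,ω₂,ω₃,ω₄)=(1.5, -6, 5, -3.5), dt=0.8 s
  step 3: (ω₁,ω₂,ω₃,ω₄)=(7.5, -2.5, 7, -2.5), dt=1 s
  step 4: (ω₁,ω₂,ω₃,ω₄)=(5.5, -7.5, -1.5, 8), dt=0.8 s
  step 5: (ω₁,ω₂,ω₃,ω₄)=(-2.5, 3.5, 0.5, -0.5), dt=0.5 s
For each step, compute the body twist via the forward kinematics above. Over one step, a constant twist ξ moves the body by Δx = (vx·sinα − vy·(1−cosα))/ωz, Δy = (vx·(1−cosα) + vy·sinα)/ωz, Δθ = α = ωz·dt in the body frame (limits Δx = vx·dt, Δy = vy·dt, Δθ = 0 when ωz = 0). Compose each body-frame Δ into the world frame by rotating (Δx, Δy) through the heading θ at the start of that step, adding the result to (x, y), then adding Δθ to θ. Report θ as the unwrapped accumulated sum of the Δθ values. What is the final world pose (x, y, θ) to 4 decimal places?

(-0.2867, -0.1312, -1.0250)

step 1: ξ=(vx,vy,ωz)=(-0.1800, 0.1350, 0.3333), dt=1.0 → body Δ=(-0.1990, 0.1028, 0.3333) → world pose (-0.1990, 0.1028, 0.3333)
step 2: ξ=(vx,vy,ωz)=(-0.0450, 0.0150, -0.6667), dt=0.8 → body Δ=(-0.0312, 0.0208, -0.5333) → world pose (-0.2353, 0.1123, -0.2000)
step 3: ξ=(vx,vy,ωz)=(0.1425, -0.0075, -0.8125), dt=1.0 → body Δ=(0.1244, -0.0615, -0.8125) → world pose (-0.1255, 0.0273, -1.0125)
step 4: ξ=(vx,vy,ωz)=(0.0675, -0.3375, -0.1458), dt=0.8 → body Δ=(0.0381, -0.2725, -0.1167) → world pose (-0.3365, -0.1494, -1.1292)
step 5: ξ=(vx,vy,ωz)=(0.0150, 0.1050, 0.2083), dt=0.5 → body Δ=(0.0048, 0.0528, 0.1042) → world pose (-0.2867, -0.1312, -1.0250)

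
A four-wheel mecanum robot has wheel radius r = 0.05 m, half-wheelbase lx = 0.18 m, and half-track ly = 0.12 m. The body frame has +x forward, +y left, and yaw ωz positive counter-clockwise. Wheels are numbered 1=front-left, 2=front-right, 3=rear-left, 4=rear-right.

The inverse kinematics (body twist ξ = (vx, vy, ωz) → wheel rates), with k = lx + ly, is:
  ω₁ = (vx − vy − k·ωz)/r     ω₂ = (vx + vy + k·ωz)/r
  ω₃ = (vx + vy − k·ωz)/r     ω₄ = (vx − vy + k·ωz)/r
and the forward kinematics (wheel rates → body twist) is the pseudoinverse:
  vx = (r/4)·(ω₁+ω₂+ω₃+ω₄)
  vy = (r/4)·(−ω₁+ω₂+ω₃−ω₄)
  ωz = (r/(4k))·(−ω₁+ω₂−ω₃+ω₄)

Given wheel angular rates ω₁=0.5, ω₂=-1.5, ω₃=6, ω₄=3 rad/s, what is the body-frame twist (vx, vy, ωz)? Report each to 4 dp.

(0.1000, 0.0125, -0.2083)

k = lx + ly = 0.18 + 0.12 = 0.3000
ω₁+ω₂+ω₃+ω₄ = 8.0000  →  vx = (0.05/4)·8.0000 = 0.1000
−ω₁+ω₂+ω₃−ω₄ = 1.0000  →  vy = (0.05/4)·1.0000 = 0.0125
−ω₁+ω₂−ω₃+ω₄ = -5.0000  →  ωz = (0.05/1.2000)·-5.0000 = -0.2083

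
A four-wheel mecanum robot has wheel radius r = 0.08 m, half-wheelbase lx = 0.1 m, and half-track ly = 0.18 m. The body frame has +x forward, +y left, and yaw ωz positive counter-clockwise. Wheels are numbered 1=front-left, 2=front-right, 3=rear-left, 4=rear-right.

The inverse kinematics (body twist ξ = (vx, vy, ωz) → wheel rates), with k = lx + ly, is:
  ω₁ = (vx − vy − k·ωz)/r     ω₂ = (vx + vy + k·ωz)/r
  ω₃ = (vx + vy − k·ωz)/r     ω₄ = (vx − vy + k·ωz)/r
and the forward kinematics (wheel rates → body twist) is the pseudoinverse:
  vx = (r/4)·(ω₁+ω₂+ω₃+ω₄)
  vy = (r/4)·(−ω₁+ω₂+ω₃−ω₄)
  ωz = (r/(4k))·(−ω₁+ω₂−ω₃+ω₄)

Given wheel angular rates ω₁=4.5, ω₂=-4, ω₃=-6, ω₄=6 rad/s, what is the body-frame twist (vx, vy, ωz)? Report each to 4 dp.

k = lx + ly = 0.1 + 0.18 = 0.2800
ω₁+ω₂+ω₃+ω₄ = 0.5000  →  vx = (0.08/4)·0.5000 = 0.0100
−ω₁+ω₂+ω₃−ω₄ = -20.5000  →  vy = (0.08/4)·-20.5000 = -0.4100
−ω₁+ω₂−ω₃+ω₄ = 3.5000  →  ωz = (0.08/1.1200)·3.5000 = 0.2500

(0.0100, -0.4100, 0.2500)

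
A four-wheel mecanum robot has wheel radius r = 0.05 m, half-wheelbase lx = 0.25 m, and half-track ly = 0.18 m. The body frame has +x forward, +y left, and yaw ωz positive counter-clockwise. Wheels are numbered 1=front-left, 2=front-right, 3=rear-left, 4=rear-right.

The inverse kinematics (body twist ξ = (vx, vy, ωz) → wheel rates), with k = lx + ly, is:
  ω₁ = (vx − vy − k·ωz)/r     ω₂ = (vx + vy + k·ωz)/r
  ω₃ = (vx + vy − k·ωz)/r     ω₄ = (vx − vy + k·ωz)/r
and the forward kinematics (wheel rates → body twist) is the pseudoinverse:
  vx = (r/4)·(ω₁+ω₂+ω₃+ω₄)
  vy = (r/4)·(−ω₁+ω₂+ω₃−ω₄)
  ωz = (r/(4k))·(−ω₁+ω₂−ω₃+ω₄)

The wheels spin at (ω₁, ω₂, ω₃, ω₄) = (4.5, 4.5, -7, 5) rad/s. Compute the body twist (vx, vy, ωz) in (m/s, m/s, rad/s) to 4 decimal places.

(0.0875, -0.1500, 0.3488)

k = lx + ly = 0.25 + 0.18 = 0.4300
ω₁+ω₂+ω₃+ω₄ = 7.0000  →  vx = (0.05/4)·7.0000 = 0.0875
−ω₁+ω₂+ω₃−ω₄ = -12.0000  →  vy = (0.05/4)·-12.0000 = -0.1500
−ω₁+ω₂−ω₃+ω₄ = 12.0000  →  ωz = (0.05/1.7200)·12.0000 = 0.3488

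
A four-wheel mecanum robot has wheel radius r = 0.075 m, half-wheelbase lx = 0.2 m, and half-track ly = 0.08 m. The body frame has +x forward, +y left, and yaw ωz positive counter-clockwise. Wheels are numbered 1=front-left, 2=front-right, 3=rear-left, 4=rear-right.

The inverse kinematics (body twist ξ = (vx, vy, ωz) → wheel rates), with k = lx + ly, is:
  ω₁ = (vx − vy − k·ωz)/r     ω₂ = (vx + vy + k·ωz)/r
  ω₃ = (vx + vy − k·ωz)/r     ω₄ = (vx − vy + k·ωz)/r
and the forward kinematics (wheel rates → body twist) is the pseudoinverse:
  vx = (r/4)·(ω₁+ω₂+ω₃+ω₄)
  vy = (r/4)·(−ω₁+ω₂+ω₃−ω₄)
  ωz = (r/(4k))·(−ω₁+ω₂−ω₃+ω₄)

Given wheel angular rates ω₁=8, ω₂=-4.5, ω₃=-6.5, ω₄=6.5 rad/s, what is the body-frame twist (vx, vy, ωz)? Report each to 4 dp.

k = lx + ly = 0.2 + 0.08 = 0.2800
ω₁+ω₂+ω₃+ω₄ = 3.5000  →  vx = (0.075/4)·3.5000 = 0.0656
−ω₁+ω₂+ω₃−ω₄ = -25.5000  →  vy = (0.075/4)·-25.5000 = -0.4781
−ω₁+ω₂−ω₃+ω₄ = 0.5000  →  ωz = (0.075/1.1200)·0.5000 = 0.0335

(0.0656, -0.4781, 0.0335)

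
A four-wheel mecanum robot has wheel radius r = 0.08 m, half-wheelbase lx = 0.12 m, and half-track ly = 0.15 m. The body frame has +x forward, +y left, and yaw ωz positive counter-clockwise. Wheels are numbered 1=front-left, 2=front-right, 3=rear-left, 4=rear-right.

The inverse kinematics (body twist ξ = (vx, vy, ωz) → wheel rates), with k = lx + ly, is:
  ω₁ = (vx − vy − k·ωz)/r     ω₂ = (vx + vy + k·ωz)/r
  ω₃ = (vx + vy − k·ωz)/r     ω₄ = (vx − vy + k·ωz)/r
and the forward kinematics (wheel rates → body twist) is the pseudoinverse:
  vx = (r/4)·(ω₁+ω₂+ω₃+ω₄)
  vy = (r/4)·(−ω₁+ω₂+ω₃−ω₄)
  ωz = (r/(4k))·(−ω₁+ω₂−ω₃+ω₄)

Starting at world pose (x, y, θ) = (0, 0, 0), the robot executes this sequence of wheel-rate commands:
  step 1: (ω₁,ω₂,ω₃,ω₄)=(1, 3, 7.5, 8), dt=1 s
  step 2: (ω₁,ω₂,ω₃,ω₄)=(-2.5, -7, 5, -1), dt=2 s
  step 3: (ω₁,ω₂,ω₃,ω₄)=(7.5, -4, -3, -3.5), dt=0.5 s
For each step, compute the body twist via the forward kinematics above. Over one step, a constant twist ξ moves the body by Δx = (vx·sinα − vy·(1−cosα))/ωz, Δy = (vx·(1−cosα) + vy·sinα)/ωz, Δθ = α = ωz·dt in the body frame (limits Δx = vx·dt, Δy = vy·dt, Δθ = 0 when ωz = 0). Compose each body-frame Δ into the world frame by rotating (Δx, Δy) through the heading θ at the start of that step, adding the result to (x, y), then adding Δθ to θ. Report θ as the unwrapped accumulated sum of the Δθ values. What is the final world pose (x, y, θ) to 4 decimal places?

(0.1422, 0.2537, -1.8148)

step 1: ξ=(vx,vy,ωz)=(0.3900, 0.0300, 0.1852), dt=1.0 → body Δ=(0.3850, 0.0658, 0.1852) → world pose (0.3850, 0.0658, 0.1852)
step 2: ξ=(vx,vy,ωz)=(-0.1100, 0.0300, -0.7778), dt=2.0 → body Δ=(-0.1034, 0.1778, -1.5556) → world pose (0.2506, 0.2216, -1.3704)
step 3: ξ=(vx,vy,ωz)=(-0.0600, -0.2200, -0.8889), dt=0.5 → body Δ=(-0.0531, -0.0999, -0.4444) → world pose (0.1422, 0.2537, -1.8148)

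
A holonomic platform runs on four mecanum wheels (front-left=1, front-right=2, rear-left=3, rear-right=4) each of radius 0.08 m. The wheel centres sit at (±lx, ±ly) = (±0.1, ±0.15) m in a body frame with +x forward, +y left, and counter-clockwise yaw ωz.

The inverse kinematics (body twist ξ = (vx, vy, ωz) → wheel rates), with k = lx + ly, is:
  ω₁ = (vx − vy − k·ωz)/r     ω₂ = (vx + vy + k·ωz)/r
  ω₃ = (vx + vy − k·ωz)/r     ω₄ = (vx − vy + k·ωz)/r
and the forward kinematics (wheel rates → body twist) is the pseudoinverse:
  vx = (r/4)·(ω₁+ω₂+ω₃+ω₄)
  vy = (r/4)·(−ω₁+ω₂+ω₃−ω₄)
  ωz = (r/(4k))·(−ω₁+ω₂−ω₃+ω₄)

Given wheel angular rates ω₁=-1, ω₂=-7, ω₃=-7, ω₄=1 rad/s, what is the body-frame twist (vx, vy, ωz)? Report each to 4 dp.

k = lx + ly = 0.1 + 0.15 = 0.2500
ω₁+ω₂+ω₃+ω₄ = -14.0000  →  vx = (0.08/4)·-14.0000 = -0.2800
−ω₁+ω₂+ω₃−ω₄ = -14.0000  →  vy = (0.08/4)·-14.0000 = -0.2800
−ω₁+ω₂−ω₃+ω₄ = 2.0000  →  ωz = (0.08/1.0000)·2.0000 = 0.1600

(-0.2800, -0.2800, 0.1600)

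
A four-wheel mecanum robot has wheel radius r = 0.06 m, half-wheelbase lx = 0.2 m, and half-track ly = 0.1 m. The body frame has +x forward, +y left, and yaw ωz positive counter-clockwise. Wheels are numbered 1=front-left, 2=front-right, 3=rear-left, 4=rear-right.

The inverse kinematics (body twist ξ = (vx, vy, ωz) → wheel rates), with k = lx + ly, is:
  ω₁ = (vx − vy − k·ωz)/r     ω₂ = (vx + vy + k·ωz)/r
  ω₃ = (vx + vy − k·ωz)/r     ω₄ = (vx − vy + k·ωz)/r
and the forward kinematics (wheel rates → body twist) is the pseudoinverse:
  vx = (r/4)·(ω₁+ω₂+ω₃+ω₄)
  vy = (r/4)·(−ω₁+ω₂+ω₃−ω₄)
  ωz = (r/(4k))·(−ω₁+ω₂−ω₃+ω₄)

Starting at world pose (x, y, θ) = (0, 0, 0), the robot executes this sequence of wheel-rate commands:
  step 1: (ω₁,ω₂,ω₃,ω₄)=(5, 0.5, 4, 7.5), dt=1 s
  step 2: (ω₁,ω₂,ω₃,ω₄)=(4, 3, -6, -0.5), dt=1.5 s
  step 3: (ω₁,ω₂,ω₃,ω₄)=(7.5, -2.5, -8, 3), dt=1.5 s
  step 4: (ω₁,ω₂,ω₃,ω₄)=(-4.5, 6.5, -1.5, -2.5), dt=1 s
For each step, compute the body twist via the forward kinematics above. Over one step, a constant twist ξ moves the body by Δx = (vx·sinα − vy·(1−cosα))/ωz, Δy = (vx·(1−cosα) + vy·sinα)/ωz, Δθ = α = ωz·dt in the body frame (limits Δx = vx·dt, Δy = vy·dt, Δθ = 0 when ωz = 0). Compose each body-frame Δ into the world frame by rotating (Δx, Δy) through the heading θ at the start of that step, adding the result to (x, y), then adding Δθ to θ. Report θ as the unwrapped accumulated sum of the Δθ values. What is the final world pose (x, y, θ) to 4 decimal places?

(0.3044, -0.5885, 0.8625)

step 1: ξ=(vx,vy,ωz)=(0.2550, -0.1200, -0.0500), dt=1.0 → body Δ=(0.2519, -0.1263, -0.0500) → world pose (0.2519, -0.1263, -0.0500)
step 2: ξ=(vx,vy,ωz)=(0.0075, -0.0975, 0.2250), dt=1.5 → body Δ=(0.0355, -0.1416, 0.3375) → world pose (0.2803, -0.2695, 0.2875)
step 3: ξ=(vx,vy,ωz)=(0.0000, -0.3150, 0.0500), dt=1.5 → body Δ=(0.0177, -0.4721, 0.0750) → world pose (0.4311, -0.7172, 0.3625)
step 4: ξ=(vx,vy,ωz)=(-0.0300, 0.1800, 0.5000), dt=1.0 → body Δ=(-0.0728, 0.1652, 0.5000) → world pose (0.3044, -0.5885, 0.8625)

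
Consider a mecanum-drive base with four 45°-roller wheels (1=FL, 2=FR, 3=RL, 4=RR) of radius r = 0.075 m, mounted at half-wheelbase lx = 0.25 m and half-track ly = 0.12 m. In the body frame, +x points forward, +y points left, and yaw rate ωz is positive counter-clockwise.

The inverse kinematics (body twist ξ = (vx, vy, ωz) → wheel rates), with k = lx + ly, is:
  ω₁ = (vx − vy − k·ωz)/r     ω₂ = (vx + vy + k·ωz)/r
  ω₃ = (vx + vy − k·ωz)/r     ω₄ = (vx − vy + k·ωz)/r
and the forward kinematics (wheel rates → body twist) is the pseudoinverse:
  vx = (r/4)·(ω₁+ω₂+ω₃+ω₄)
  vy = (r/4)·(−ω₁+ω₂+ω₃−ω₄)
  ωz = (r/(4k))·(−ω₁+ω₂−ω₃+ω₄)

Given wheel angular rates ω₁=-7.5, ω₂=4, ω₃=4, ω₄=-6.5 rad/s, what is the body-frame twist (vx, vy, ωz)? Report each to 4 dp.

(-0.1125, 0.4125, 0.0507)

k = lx + ly = 0.25 + 0.12 = 0.3700
ω₁+ω₂+ω₃+ω₄ = -6.0000  →  vx = (0.075/4)·-6.0000 = -0.1125
−ω₁+ω₂+ω₃−ω₄ = 22.0000  →  vy = (0.075/4)·22.0000 = 0.4125
−ω₁+ω₂−ω₃+ω₄ = 1.0000  →  ωz = (0.075/1.4800)·1.0000 = 0.0507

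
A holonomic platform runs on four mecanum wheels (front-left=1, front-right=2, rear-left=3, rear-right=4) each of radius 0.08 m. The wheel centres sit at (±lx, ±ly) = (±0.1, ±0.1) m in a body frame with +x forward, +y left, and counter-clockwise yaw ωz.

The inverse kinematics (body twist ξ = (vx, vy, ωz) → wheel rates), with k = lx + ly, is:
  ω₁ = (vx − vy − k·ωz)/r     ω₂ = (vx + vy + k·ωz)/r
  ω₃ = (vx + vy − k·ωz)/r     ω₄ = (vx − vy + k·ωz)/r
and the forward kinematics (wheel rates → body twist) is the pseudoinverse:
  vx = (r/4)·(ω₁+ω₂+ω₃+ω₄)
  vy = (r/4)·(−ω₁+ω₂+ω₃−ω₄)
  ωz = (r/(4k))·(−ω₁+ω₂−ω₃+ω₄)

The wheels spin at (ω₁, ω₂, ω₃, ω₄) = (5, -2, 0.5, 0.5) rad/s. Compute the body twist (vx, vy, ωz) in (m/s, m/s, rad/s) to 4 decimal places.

(0.0800, -0.1400, -0.7000)

k = lx + ly = 0.1 + 0.1 = 0.2000
ω₁+ω₂+ω₃+ω₄ = 4.0000  →  vx = (0.08/4)·4.0000 = 0.0800
−ω₁+ω₂+ω₃−ω₄ = -7.0000  →  vy = (0.08/4)·-7.0000 = -0.1400
−ω₁+ω₂−ω₃+ω₄ = -7.0000  →  ωz = (0.08/0.8000)·-7.0000 = -0.7000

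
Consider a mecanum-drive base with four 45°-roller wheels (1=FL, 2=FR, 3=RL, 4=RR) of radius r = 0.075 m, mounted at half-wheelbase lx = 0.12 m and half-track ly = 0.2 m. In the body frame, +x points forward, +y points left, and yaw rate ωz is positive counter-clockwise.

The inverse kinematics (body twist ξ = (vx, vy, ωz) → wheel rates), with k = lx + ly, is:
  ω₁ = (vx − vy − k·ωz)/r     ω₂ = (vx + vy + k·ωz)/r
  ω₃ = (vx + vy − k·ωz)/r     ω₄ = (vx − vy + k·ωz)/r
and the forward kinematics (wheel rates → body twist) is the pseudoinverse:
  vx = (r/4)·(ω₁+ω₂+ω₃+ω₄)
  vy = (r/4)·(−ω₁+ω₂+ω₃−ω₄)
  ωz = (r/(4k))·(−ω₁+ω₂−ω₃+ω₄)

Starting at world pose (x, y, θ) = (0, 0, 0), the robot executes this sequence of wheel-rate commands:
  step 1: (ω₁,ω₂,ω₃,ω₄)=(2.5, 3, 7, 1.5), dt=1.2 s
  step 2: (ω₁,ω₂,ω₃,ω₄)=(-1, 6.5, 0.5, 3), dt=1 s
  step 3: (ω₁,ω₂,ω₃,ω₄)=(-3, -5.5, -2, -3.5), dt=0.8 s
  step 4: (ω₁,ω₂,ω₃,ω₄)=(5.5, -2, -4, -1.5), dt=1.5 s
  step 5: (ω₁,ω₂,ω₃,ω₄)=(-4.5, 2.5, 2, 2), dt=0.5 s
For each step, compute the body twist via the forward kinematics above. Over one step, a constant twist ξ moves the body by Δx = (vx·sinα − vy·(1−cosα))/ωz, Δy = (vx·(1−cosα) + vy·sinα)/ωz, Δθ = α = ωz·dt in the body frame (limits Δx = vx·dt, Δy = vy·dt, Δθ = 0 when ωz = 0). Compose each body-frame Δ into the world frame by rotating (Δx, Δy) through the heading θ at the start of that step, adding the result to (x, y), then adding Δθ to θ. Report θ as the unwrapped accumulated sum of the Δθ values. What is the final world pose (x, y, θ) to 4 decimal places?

(0.2317, -0.0921, -0.1875)

step 1: ξ=(vx,vy,ωz)=(0.2625, 0.1125, -0.2930), dt=1.2 → body Δ=(0.3320, 0.0774, -0.3516) → world pose (0.3320, 0.0774, -0.3516)
step 2: ξ=(vx,vy,ωz)=(0.1687, 0.0938, 0.5859), dt=1.0 → body Δ=(0.1326, 0.1365, 0.5859) → world pose (0.5035, 0.1599, 0.2344)
step 3: ξ=(vx,vy,ωz)=(-0.2625, -0.0187, -0.2344), dt=0.8 → body Δ=(-0.2102, 0.0047, -0.1875) → world pose (0.2980, 0.1157, 0.0469)
step 4: ξ=(vx,vy,ωz)=(-0.0375, -0.1875, -0.2930), dt=1.5 → body Δ=(-0.1153, -0.2601, -0.4395) → world pose (0.1950, -0.1495, -0.3926)
step 5: ξ=(vx,vy,ωz)=(0.0375, 0.1312, 0.4102), dt=0.5 → body Δ=(0.0119, 0.0671, 0.2051) → world pose (0.2317, -0.0921, -0.1875)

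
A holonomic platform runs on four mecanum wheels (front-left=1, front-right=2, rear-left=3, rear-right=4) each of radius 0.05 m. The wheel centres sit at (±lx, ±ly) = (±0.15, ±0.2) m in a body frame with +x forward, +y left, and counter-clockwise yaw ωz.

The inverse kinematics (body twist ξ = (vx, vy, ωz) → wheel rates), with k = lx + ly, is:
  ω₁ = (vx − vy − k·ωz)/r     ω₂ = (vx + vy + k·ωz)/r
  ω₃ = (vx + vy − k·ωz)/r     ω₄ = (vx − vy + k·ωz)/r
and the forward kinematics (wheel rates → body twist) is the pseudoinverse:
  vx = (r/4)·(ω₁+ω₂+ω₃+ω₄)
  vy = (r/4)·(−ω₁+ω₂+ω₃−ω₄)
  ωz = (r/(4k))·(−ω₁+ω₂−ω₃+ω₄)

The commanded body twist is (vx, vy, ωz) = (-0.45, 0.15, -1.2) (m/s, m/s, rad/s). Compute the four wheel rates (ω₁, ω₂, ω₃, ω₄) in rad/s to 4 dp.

(-3.6000, -14.4000, 2.4000, -20.4000)

k = lx + ly = 0.15 + 0.2 = 0.3500;  k·ωz = 0.3500·-1.2 = -0.4200
ω₁ (FL) = (vx − vy − k·ωz)/r = -0.1800/0.05 = -3.6000
ω₂ (FR) = (vx + vy + k·ωz)/r = -0.7200/0.05 = -14.4000
ω₃ (RL) = (vx + vy − k·ωz)/r = 0.1200/0.05 = 2.4000
ω₄ (RR) = (vx − vy + k·ωz)/r = -1.0200/0.05 = -20.4000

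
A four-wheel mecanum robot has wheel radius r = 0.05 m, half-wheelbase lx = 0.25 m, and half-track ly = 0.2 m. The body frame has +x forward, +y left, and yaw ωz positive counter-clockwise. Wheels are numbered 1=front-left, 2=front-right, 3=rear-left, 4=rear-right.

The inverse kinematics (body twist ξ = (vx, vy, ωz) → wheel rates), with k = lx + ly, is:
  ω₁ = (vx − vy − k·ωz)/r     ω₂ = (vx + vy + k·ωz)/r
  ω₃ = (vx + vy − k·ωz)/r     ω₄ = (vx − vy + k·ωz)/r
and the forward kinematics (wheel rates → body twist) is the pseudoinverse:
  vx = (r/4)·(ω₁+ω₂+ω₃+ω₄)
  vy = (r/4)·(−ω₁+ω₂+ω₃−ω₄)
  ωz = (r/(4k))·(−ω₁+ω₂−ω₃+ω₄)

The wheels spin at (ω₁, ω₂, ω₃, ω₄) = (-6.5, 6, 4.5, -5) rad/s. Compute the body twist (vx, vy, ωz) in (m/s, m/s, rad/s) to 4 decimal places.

k = lx + ly = 0.25 + 0.2 = 0.4500
ω₁+ω₂+ω₃+ω₄ = -1.0000  →  vx = (0.05/4)·-1.0000 = -0.0125
−ω₁+ω₂+ω₃−ω₄ = 22.0000  →  vy = (0.05/4)·22.0000 = 0.2750
−ω₁+ω₂−ω₃+ω₄ = 3.0000  →  ωz = (0.05/1.8000)·3.0000 = 0.0833

(-0.0125, 0.2750, 0.0833)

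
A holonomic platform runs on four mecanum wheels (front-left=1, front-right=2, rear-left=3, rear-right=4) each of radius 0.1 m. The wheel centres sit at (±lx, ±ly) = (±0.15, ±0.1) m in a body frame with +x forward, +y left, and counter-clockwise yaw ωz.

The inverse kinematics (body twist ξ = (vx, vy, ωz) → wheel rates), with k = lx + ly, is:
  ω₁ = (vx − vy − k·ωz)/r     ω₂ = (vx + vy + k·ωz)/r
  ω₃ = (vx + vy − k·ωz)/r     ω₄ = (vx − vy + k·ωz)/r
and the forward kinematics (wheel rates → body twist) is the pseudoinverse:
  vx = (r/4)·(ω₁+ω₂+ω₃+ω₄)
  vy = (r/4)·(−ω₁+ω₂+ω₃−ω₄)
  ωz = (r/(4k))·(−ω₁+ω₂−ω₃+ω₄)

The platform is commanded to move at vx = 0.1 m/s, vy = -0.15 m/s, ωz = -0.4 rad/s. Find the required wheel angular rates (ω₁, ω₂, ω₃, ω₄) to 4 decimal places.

k = lx + ly = 0.15 + 0.1 = 0.2500;  k·ωz = 0.2500·-0.4 = -0.1000
ω₁ (FL) = (vx − vy − k·ωz)/r = 0.3500/0.1 = 3.5000
ω₂ (FR) = (vx + vy + k·ωz)/r = -0.1500/0.1 = -1.5000
ω₃ (RL) = (vx + vy − k·ωz)/r = 0.0500/0.1 = 0.5000
ω₄ (RR) = (vx − vy + k·ωz)/r = 0.1500/0.1 = 1.5000

(3.5000, -1.5000, 0.5000, 1.5000)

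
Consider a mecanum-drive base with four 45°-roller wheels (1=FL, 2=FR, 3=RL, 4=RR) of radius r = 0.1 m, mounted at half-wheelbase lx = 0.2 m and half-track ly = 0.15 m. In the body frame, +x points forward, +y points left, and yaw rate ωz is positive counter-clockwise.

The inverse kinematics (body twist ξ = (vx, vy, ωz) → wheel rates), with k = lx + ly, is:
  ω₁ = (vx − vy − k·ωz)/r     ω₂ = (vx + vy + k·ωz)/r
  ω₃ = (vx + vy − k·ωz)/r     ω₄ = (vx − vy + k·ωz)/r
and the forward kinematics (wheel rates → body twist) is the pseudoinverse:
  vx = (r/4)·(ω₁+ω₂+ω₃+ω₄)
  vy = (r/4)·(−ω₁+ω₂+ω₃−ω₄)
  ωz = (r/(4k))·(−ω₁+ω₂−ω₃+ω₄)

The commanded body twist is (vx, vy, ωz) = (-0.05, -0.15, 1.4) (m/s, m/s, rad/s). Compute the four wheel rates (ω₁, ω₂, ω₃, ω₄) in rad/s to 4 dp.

(-3.9000, 2.9000, -6.9000, 5.9000)

k = lx + ly = 0.2 + 0.15 = 0.3500;  k·ωz = 0.3500·1.4 = 0.4900
ω₁ (FL) = (vx − vy − k·ωz)/r = -0.3900/0.1 = -3.9000
ω₂ (FR) = (vx + vy + k·ωz)/r = 0.2900/0.1 = 2.9000
ω₃ (RL) = (vx + vy − k·ωz)/r = -0.6900/0.1 = -6.9000
ω₄ (RR) = (vx − vy + k·ωz)/r = 0.5900/0.1 = 5.9000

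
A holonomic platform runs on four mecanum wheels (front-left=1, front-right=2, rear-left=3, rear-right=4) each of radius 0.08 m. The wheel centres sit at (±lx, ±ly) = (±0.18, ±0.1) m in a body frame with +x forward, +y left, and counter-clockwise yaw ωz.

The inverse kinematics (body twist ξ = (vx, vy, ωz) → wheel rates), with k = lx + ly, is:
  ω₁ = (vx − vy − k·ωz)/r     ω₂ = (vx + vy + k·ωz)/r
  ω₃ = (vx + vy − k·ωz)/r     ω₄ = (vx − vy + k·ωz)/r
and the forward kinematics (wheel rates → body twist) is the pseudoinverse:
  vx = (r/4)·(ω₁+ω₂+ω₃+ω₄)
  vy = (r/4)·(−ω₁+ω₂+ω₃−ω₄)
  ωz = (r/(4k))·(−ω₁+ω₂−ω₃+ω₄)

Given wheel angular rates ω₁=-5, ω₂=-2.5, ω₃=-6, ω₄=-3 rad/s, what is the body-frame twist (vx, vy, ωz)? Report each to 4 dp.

(-0.3300, -0.0100, 0.3929)

k = lx + ly = 0.18 + 0.1 = 0.2800
ω₁+ω₂+ω₃+ω₄ = -16.5000  →  vx = (0.08/4)·-16.5000 = -0.3300
−ω₁+ω₂+ω₃−ω₄ = -0.5000  →  vy = (0.08/4)·-0.5000 = -0.0100
−ω₁+ω₂−ω₃+ω₄ = 5.5000  →  ωz = (0.08/1.1200)·5.5000 = 0.3929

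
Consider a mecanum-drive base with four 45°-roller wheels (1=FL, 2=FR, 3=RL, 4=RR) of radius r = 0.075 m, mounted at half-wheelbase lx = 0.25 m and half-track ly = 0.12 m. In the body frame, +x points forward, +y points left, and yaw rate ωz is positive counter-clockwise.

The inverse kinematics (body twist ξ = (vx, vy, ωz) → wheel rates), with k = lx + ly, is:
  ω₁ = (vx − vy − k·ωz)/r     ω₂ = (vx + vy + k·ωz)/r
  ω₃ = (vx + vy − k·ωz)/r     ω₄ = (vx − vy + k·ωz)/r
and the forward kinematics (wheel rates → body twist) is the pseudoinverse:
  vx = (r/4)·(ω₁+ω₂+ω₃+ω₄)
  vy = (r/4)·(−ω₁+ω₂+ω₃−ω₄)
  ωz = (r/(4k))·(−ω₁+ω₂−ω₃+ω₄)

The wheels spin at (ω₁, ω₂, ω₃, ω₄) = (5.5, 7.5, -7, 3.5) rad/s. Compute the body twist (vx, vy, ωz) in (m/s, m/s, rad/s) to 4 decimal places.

(0.1781, -0.1594, 0.6334)

k = lx + ly = 0.25 + 0.12 = 0.3700
ω₁+ω₂+ω₃+ω₄ = 9.5000  →  vx = (0.075/4)·9.5000 = 0.1781
−ω₁+ω₂+ω₃−ω₄ = -8.5000  →  vy = (0.075/4)·-8.5000 = -0.1594
−ω₁+ω₂−ω₃+ω₄ = 12.5000  →  ωz = (0.075/1.4800)·12.5000 = 0.6334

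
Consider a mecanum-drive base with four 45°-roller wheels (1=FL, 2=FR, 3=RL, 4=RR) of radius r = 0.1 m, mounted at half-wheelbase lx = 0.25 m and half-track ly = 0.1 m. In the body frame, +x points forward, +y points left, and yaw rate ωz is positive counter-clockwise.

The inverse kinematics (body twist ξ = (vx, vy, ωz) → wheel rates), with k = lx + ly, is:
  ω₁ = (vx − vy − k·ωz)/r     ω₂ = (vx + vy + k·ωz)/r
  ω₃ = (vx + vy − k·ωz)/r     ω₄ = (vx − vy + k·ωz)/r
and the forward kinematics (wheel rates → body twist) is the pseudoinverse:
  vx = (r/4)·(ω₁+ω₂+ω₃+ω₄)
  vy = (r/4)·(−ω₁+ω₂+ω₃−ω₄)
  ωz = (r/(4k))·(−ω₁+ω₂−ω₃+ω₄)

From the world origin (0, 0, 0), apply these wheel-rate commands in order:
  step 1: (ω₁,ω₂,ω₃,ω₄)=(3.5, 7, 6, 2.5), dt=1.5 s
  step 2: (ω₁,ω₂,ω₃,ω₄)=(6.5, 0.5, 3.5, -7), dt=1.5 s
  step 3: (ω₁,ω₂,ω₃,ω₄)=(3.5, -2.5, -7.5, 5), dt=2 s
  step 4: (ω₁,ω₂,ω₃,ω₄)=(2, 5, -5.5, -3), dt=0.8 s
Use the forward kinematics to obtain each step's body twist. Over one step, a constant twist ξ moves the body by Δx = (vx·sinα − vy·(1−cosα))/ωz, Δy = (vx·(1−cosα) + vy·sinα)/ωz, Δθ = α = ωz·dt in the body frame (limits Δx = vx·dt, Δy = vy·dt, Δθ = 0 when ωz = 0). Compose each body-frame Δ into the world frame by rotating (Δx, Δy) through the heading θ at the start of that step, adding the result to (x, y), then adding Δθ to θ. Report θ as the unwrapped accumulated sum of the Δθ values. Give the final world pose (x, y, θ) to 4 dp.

(0.0030, 0.1281, -0.5250)

step 1: ξ=(vx,vy,ωz)=(0.4750, 0.1750, 0.0000), dt=1.5 → body Δ=(0.7125, 0.2625, 0.0000) → world pose (0.7125, 0.2625, 0.0000)
step 2: ξ=(vx,vy,ωz)=(0.0875, 0.1125, -1.1786), dt=1.5 → body Δ=(0.1869, 0.0048, -1.7679) → world pose (0.8994, 0.2673, -1.7679)
step 3: ξ=(vx,vy,ωz)=(-0.0375, -0.4625, 0.4643), dt=2.0 → body Δ=(0.3348, -0.8301, 0.9286) → world pose (0.0199, 0.1015, -0.8393)
step 4: ξ=(vx,vy,ωz)=(-0.0375, 0.0125, 0.3929), dt=0.8 → body Δ=(-0.0311, 0.0052, 0.3143) → world pose (0.0030, 0.1281, -0.5250)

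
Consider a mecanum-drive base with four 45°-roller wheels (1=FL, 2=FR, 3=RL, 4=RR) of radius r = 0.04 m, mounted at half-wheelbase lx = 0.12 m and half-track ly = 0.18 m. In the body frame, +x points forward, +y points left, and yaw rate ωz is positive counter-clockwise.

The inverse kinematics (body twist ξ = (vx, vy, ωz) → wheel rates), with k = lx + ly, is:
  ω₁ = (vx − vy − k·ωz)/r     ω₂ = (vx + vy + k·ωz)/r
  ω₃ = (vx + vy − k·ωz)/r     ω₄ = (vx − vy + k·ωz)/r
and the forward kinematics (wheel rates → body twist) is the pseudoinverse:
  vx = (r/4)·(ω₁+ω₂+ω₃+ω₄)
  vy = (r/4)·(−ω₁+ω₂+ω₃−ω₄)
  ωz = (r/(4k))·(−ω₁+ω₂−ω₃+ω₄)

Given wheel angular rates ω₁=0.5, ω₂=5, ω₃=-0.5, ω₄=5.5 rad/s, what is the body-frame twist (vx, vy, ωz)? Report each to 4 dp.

(0.1050, -0.0150, 0.3500)

k = lx + ly = 0.12 + 0.18 = 0.3000
ω₁+ω₂+ω₃+ω₄ = 10.5000  →  vx = (0.04/4)·10.5000 = 0.1050
−ω₁+ω₂+ω₃−ω₄ = -1.5000  →  vy = (0.04/4)·-1.5000 = -0.0150
−ω₁+ω₂−ω₃+ω₄ = 10.5000  →  ωz = (0.04/1.2000)·10.5000 = 0.3500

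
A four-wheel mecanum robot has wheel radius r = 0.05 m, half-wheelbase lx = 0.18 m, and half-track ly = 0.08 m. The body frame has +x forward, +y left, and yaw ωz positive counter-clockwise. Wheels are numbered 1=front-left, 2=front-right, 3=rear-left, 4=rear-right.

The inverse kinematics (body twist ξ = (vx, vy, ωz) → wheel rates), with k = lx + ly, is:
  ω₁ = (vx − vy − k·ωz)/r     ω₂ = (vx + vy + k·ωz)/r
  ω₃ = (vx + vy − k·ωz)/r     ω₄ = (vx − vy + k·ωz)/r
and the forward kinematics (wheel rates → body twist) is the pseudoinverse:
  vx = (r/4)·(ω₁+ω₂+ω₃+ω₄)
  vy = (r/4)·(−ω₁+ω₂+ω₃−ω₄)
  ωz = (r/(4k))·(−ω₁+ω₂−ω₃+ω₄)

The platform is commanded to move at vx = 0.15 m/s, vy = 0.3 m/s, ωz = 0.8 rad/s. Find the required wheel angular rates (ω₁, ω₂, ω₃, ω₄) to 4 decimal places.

k = lx + ly = 0.18 + 0.08 = 0.2600;  k·ωz = 0.2600·0.8 = 0.2080
ω₁ (FL) = (vx − vy − k·ωz)/r = -0.3580/0.05 = -7.1600
ω₂ (FR) = (vx + vy + k·ωz)/r = 0.6580/0.05 = 13.1600
ω₃ (RL) = (vx + vy − k·ωz)/r = 0.2420/0.05 = 4.8400
ω₄ (RR) = (vx − vy + k·ωz)/r = 0.0580/0.05 = 1.1600

(-7.1600, 13.1600, 4.8400, 1.1600)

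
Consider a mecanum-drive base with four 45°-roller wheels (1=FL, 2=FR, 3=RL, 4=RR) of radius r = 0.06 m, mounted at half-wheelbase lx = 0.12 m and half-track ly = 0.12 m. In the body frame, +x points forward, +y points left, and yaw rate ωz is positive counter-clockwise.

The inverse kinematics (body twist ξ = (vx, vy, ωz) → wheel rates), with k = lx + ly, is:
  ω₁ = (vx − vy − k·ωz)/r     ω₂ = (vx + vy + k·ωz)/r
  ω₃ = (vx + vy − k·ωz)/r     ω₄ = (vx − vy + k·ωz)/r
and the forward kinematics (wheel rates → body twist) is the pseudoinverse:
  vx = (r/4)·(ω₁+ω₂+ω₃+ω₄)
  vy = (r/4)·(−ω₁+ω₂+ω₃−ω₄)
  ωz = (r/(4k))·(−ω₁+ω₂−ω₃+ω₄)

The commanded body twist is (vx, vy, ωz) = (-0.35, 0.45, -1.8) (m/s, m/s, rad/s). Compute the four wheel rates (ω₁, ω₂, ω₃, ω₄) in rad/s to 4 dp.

k = lx + ly = 0.12 + 0.12 = 0.2400;  k·ωz = 0.2400·-1.8 = -0.4320
ω₁ (FL) = (vx − vy − k·ωz)/r = -0.3680/0.06 = -6.1333
ω₂ (FR) = (vx + vy + k·ωz)/r = -0.3320/0.06 = -5.5333
ω₃ (RL) = (vx + vy − k·ωz)/r = 0.5320/0.06 = 8.8667
ω₄ (RR) = (vx − vy + k·ωz)/r = -1.2320/0.06 = -20.5333

(-6.1333, -5.5333, 8.8667, -20.5333)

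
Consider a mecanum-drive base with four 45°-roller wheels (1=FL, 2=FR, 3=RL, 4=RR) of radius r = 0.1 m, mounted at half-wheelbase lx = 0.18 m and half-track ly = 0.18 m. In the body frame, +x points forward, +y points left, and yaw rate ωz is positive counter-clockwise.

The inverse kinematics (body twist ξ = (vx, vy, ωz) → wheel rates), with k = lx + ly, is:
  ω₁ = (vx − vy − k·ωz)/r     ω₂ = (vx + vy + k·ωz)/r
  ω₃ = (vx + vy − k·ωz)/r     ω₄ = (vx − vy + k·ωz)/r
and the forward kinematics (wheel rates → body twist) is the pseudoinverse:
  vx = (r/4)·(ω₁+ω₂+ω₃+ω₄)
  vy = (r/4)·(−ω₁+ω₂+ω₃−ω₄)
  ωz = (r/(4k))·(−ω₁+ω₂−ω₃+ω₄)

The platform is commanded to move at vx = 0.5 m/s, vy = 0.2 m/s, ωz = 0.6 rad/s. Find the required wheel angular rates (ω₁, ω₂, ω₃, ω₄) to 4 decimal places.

k = lx + ly = 0.18 + 0.18 = 0.3600;  k·ωz = 0.3600·0.6 = 0.2160
ω₁ (FL) = (vx − vy − k·ωz)/r = 0.0840/0.1 = 0.8400
ω₂ (FR) = (vx + vy + k·ωz)/r = 0.9160/0.1 = 9.1600
ω₃ (RL) = (vx + vy − k·ωz)/r = 0.4840/0.1 = 4.8400
ω₄ (RR) = (vx − vy + k·ωz)/r = 0.5160/0.1 = 5.1600

(0.8400, 9.1600, 4.8400, 5.1600)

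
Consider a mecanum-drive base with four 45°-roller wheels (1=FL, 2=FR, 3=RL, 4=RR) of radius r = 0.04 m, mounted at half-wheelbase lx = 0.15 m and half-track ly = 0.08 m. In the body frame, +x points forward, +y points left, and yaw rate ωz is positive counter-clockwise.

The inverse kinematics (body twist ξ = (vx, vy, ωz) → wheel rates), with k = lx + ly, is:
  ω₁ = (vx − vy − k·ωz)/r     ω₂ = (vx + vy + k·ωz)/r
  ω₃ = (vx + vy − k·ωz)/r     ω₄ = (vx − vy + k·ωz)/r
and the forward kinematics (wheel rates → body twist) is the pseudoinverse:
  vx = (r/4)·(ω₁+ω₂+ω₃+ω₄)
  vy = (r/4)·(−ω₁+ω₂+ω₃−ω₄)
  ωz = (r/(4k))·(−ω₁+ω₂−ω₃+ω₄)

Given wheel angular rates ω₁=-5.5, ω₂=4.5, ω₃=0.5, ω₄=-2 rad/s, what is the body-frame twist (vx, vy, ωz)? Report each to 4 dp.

(-0.0250, 0.1250, 0.3261)

k = lx + ly = 0.15 + 0.08 = 0.2300
ω₁+ω₂+ω₃+ω₄ = -2.5000  →  vx = (0.04/4)·-2.5000 = -0.0250
−ω₁+ω₂+ω₃−ω₄ = 12.5000  →  vy = (0.04/4)·12.5000 = 0.1250
−ω₁+ω₂−ω₃+ω₄ = 7.5000  →  ωz = (0.04/0.9200)·7.5000 = 0.3261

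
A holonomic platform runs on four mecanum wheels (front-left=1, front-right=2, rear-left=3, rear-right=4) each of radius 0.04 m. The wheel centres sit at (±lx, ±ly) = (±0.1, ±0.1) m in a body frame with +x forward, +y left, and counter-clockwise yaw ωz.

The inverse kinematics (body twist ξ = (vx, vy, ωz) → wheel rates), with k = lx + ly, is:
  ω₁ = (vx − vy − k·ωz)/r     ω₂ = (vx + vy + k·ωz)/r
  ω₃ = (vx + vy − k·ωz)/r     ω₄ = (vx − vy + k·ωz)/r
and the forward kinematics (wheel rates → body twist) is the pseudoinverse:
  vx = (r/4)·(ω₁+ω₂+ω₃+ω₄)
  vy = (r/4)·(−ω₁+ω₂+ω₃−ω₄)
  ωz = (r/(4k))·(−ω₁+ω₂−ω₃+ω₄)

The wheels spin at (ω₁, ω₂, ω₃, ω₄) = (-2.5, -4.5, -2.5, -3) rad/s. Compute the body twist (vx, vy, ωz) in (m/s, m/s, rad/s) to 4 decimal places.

(-0.1250, -0.0150, -0.1250)

k = lx + ly = 0.1 + 0.1 = 0.2000
ω₁+ω₂+ω₃+ω₄ = -12.5000  →  vx = (0.04/4)·-12.5000 = -0.1250
−ω₁+ω₂+ω₃−ω₄ = -1.5000  →  vy = (0.04/4)·-1.5000 = -0.0150
−ω₁+ω₂−ω₃+ω₄ = -2.5000  →  ωz = (0.04/0.8000)·-2.5000 = -0.1250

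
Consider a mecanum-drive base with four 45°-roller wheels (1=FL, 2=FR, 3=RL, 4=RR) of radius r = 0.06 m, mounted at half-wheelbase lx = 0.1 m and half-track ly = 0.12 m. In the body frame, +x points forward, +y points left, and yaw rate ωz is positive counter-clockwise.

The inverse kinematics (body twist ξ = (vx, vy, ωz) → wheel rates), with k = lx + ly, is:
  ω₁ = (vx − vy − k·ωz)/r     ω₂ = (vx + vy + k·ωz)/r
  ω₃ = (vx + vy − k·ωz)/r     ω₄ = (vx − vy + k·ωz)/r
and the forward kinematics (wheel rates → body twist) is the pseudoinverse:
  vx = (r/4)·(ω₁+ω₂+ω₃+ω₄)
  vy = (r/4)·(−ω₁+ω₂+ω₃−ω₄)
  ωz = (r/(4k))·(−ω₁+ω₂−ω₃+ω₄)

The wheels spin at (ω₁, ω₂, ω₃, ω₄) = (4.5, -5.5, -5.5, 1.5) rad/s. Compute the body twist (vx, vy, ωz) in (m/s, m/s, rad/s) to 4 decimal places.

k = lx + ly = 0.1 + 0.12 = 0.2200
ω₁+ω₂+ω₃+ω₄ = -5.0000  →  vx = (0.06/4)·-5.0000 = -0.0750
−ω₁+ω₂+ω₃−ω₄ = -17.0000  →  vy = (0.06/4)·-17.0000 = -0.2550
−ω₁+ω₂−ω₃+ω₄ = -3.0000  →  ωz = (0.06/0.8800)·-3.0000 = -0.2045

(-0.0750, -0.2550, -0.2045)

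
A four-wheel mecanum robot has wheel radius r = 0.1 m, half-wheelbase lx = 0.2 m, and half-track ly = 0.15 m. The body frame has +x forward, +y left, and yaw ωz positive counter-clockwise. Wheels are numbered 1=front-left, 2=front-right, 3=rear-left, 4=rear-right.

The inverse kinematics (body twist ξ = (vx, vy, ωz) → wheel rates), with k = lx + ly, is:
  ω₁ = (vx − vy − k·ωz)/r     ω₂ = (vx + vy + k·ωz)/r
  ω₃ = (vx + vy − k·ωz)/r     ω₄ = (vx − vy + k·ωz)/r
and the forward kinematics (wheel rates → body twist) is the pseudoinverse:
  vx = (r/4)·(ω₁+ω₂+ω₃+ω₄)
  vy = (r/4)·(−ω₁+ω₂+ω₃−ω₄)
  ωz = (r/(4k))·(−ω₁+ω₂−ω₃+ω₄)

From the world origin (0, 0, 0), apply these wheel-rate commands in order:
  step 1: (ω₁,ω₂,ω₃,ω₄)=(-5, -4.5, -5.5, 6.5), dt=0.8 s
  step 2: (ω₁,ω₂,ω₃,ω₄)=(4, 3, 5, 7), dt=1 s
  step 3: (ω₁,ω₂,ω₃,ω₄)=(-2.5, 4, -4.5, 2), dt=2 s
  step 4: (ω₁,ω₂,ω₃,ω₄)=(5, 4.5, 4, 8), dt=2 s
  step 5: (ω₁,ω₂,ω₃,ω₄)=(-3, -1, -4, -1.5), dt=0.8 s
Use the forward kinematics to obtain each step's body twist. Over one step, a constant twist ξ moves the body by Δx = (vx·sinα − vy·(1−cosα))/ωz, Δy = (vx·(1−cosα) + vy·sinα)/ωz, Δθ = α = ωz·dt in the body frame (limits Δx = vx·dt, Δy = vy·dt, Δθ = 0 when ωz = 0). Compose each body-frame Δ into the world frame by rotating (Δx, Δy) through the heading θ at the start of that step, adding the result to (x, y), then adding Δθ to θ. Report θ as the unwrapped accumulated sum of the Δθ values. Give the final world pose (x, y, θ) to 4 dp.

step 1: ξ=(vx,vy,ωz)=(-0.2125, -0.2875, 0.8929), dt=0.8 → body Δ=(-0.0772, -0.2691, 0.7143) → world pose (-0.0772, -0.2691, 0.7143)
step 2: ξ=(vx,vy,ωz)=(0.4750, -0.0750, 0.0714), dt=1.0 → body Δ=(0.4773, -0.0580, 0.0714) → world pose (0.3214, -0.0003, 0.7857)
step 3: ξ=(vx,vy,ωz)=(-0.0250, 0.0000, 0.9286), dt=2.0 → body Δ=(-0.0258, -0.0345, 1.8571) → world pose (0.3276, -0.0429, 2.6429)
step 4: ξ=(vx,vy,ωz)=(0.5375, -0.1125, 0.2500), dt=2.0 → body Δ=(1.0859, 0.0475, 0.5000) → world pose (-0.6487, 0.4348, 3.1429)
step 5: ξ=(vx,vy,ωz)=(-0.2375, -0.0125, 0.3214), dt=0.8 → body Δ=(-0.1866, -0.0342, 0.2571) → world pose (-0.4621, 0.4692, 3.4000)

(-0.4621, 0.4692, 3.4000)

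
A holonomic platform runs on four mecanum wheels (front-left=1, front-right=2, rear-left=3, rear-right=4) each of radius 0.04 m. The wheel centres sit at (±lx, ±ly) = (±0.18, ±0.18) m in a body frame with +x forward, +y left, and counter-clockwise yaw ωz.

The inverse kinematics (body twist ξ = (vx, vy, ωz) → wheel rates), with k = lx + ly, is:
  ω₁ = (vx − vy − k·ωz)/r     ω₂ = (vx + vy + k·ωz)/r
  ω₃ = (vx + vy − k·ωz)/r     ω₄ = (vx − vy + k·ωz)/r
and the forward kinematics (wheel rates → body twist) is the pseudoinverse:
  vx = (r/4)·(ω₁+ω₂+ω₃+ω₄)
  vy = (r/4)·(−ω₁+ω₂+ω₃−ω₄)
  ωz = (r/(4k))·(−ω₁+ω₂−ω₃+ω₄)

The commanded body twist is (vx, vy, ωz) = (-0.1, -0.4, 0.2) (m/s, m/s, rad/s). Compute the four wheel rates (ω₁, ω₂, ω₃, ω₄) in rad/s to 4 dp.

k = lx + ly = 0.18 + 0.18 = 0.3600;  k·ωz = 0.3600·0.2 = 0.0720
ω₁ (FL) = (vx − vy − k·ωz)/r = 0.2280/0.04 = 5.7000
ω₂ (FR) = (vx + vy + k·ωz)/r = -0.4280/0.04 = -10.7000
ω₃ (RL) = (vx + vy − k·ωz)/r = -0.5720/0.04 = -14.3000
ω₄ (RR) = (vx − vy + k·ωz)/r = 0.3720/0.04 = 9.3000

(5.7000, -10.7000, -14.3000, 9.3000)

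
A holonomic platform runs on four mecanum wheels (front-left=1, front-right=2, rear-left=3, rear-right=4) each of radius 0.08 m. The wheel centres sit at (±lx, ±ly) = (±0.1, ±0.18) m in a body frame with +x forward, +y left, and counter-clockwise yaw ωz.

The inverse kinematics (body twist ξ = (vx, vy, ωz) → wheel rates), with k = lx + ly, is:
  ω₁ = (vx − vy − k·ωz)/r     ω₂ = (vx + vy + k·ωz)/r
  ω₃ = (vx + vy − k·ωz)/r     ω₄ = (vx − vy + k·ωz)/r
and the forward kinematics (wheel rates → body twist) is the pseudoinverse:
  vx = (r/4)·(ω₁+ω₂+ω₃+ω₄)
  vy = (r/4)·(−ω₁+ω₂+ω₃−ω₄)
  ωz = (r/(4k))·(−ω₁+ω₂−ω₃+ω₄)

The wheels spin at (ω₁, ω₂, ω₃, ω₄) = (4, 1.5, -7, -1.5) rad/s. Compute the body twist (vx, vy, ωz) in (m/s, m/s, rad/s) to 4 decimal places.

(-0.0600, -0.1600, 0.2143)

k = lx + ly = 0.1 + 0.18 = 0.2800
ω₁+ω₂+ω₃+ω₄ = -3.0000  →  vx = (0.08/4)·-3.0000 = -0.0600
−ω₁+ω₂+ω₃−ω₄ = -8.0000  →  vy = (0.08/4)·-8.0000 = -0.1600
−ω₁+ω₂−ω₃+ω₄ = 3.0000  →  ωz = (0.08/1.1200)·3.0000 = 0.2143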